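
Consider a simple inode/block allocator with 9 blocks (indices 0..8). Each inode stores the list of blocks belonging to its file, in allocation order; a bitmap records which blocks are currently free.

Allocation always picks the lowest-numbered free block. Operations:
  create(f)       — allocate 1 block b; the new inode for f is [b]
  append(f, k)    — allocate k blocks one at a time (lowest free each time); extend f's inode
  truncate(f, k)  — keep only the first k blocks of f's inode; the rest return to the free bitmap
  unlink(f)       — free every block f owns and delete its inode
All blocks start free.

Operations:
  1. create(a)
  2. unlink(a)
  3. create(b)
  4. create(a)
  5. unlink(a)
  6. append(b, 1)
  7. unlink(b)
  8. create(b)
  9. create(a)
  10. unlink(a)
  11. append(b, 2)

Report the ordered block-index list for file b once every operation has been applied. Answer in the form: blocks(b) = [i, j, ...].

blocks(b) = [0, 1, 2]

after create(a) → a:[0]  free=[F........]
after unlink(a) →   free=[.........]
after create(b) → b:[0]  free=[F........]
after create(a) → a:[1], b:[0]  free=[FF.......]
after unlink(a) → b:[0]  free=[F........]
after append(b, 1) → b:[0, 1]  free=[FF.......]
after unlink(b) →   free=[.........]
after create(b) → b:[0]  free=[F........]
after create(a) → a:[1], b:[0]  free=[FF.......]
after unlink(a) → b:[0]  free=[F........]
after append(b, 2) → b:[0, 1, 2]  free=[FFF......]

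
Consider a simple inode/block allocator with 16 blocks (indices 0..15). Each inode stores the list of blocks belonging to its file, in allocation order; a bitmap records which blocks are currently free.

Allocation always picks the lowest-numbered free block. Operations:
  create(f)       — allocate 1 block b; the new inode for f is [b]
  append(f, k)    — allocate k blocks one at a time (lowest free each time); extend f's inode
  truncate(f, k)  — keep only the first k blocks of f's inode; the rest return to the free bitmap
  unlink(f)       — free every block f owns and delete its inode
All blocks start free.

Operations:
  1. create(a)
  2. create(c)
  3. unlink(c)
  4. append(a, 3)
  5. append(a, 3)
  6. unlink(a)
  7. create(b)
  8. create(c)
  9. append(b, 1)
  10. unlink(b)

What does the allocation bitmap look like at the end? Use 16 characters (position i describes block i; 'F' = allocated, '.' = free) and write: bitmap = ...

bitmap = .F..............

  1. create(a)  ⇒  F...............  {a→[0]}
  2. create(c)  ⇒  FF..............  {a→[0]; c→[1]}
  3. unlink(c)  ⇒  F...............  {a→[0]}
  4. append(a, 3)  ⇒  FFFF............  {a→[0, 1, 2, 3]}
  5. append(a, 3)  ⇒  FFFFFFF.........  {a→[0, 1, 2, 3, 4, 5, 6]}
  6. unlink(a)  ⇒  ................  {}
  7. create(b)  ⇒  F...............  {b→[0]}
  8. create(c)  ⇒  FF..............  {b→[0]; c→[1]}
  9. append(b, 1)  ⇒  FFF.............  {b→[0, 2]; c→[1]}
  10. unlink(b)  ⇒  .F..............  {c→[1]}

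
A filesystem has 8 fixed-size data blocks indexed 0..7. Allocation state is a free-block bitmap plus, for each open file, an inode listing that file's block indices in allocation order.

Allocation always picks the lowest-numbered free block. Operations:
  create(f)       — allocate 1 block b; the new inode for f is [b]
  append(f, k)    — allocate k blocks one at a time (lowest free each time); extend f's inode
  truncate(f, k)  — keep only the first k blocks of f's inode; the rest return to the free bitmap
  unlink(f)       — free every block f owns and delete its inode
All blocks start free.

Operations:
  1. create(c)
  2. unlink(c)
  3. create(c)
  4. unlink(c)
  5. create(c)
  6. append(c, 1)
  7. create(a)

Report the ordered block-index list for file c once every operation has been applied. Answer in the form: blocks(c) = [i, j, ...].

create(c): bitmap=F....... | c=[0]
unlink(c): bitmap=........ | 
create(c): bitmap=F....... | c=[0]
unlink(c): bitmap=........ | 
create(c): bitmap=F....... | c=[0]
append(c, 1): bitmap=FF...... | c=[0, 1]
create(a): bitmap=FFF..... | a=[2] c=[0, 1]

blocks(c) = [0, 1]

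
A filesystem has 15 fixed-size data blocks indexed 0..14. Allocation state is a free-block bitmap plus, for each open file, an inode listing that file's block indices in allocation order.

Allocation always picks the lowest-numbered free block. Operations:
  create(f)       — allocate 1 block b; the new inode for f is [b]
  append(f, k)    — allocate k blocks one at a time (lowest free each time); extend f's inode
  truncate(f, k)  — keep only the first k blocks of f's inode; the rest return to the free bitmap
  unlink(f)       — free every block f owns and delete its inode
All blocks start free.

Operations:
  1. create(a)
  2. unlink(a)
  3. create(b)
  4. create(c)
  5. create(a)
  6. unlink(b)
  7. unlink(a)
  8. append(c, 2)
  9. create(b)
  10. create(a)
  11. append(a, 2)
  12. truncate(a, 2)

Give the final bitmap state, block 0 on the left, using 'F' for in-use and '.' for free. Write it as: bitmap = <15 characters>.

bitmap = FFFFFF.........

[1] create(a) — a=0 (map F..............)
[2] unlink(a) —  (map ...............)
[3] create(b) — b=0 (map F..............)
[4] create(c) — b=0 c=1 (map FF.............)
[5] create(a) — a=2 b=0 c=1 (map FFF............)
[6] unlink(b) — a=2 c=1 (map .FF............)
[7] unlink(a) — c=1 (map .F.............)
[8] append(c, 2) — c=1,0,2 (map FFF............)
[9] create(b) — b=3 c=1,0,2 (map FFFF...........)
[10] create(a) — a=4 b=3 c=1,0,2 (map FFFFF..........)
[11] append(a, 2) — a=4,5,6 b=3 c=1,0,2 (map FFFFFFF........)
[12] truncate(a, 2) — a=4,5 b=3 c=1,0,2 (map FFFFFF.........)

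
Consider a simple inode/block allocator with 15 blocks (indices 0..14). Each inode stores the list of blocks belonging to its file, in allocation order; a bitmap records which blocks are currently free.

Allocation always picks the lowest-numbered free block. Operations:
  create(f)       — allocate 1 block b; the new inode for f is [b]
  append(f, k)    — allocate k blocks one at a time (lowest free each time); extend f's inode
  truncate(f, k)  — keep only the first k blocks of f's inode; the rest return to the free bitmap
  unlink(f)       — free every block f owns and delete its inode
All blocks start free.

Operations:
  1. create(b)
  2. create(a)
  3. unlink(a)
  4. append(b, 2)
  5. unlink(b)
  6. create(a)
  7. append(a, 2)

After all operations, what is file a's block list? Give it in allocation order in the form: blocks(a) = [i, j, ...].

after create(b) → b:[0]  free=[F..............]
after create(a) → a:[1], b:[0]  free=[FF.............]
after unlink(a) → b:[0]  free=[F..............]
after append(b, 2) → b:[0, 1, 2]  free=[FFF............]
after unlink(b) →   free=[...............]
after create(a) → a:[0]  free=[F..............]
after append(a, 2) → a:[0, 1, 2]  free=[FFF............]

blocks(a) = [0, 1, 2]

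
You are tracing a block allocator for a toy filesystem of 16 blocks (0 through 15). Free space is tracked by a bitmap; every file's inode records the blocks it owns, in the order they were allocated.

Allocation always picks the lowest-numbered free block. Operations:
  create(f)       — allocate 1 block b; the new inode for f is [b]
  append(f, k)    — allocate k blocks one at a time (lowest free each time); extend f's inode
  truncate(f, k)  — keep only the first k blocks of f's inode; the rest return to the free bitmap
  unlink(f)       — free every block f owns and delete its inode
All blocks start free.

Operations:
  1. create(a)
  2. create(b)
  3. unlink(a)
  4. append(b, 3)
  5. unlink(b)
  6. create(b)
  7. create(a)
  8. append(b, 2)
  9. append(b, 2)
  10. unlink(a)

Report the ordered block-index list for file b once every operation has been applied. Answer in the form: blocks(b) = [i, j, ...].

after create(a) → a:[0]  free=[F...............]
after create(b) → a:[0], b:[1]  free=[FF..............]
after unlink(a) → b:[1]  free=[.F..............]
after append(b, 3) → b:[1, 0, 2, 3]  free=[FFFF............]
after unlink(b) →   free=[................]
after create(b) → b:[0]  free=[F...............]
after create(a) → a:[1], b:[0]  free=[FF..............]
after append(b, 2) → a:[1], b:[0, 2, 3]  free=[FFFF............]
after append(b, 2) → a:[1], b:[0, 2, 3, 4, 5]  free=[FFFFFF..........]
after unlink(a) → b:[0, 2, 3, 4, 5]  free=[F.FFFF..........]

blocks(b) = [0, 2, 3, 4, 5]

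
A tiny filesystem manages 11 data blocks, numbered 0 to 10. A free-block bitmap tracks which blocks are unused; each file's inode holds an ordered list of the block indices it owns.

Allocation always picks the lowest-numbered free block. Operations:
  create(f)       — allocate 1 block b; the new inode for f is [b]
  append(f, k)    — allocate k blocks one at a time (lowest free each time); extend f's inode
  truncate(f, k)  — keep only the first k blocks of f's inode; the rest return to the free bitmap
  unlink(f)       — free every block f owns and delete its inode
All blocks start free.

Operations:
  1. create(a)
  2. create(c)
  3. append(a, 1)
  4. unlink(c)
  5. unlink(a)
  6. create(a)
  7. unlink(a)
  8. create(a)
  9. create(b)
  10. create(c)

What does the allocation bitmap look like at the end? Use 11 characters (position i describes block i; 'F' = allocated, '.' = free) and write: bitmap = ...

bitmap = FFF........

  1. create(a)  ⇒  F..........  {a→[0]}
  2. create(c)  ⇒  FF.........  {a→[0]; c→[1]}
  3. append(a, 1)  ⇒  FFF........  {a→[0, 2]; c→[1]}
  4. unlink(c)  ⇒  F.F........  {a→[0, 2]}
  5. unlink(a)  ⇒  ...........  {}
  6. create(a)  ⇒  F..........  {a→[0]}
  7. unlink(a)  ⇒  ...........  {}
  8. create(a)  ⇒  F..........  {a→[0]}
  9. create(b)  ⇒  FF.........  {a→[0]; b→[1]}
  10. create(c)  ⇒  FFF........  {a→[0]; b→[1]; c→[2]}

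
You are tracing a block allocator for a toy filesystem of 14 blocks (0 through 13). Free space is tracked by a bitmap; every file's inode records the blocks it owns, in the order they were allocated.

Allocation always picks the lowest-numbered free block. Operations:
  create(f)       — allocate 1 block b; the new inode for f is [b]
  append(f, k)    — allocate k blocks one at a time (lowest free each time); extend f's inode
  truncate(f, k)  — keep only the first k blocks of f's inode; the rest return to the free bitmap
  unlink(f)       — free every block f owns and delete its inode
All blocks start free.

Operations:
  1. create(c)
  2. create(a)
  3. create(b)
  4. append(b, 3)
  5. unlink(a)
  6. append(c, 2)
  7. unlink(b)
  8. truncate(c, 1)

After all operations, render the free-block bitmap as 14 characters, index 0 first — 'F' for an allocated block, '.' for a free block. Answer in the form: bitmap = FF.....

bitmap = F.............

after create(c) → c:[0]  free=[F.............]
after create(a) → a:[1], c:[0]  free=[FF............]
after create(b) → a:[1], b:[2], c:[0]  free=[FFF...........]
after append(b, 3) → a:[1], b:[2, 3, 4, 5], c:[0]  free=[FFFFFF........]
after unlink(a) → b:[2, 3, 4, 5], c:[0]  free=[F.FFFF........]
after append(c, 2) → b:[2, 3, 4, 5], c:[0, 1, 6]  free=[FFFFFFF.......]
after unlink(b) → c:[0, 1, 6]  free=[FF....F.......]
after truncate(c, 1) → c:[0]  free=[F.............]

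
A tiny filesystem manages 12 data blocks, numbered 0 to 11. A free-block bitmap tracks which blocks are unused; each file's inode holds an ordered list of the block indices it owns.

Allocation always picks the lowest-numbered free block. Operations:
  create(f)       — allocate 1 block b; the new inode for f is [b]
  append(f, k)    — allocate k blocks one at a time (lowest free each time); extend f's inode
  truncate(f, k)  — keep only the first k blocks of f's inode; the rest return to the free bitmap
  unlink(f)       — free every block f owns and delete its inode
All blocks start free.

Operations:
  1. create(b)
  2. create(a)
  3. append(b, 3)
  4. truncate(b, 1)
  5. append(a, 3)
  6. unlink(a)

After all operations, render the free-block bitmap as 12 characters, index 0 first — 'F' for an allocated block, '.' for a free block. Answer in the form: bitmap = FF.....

[1] create(b) — b=0 (map F...........)
[2] create(a) — a=1 b=0 (map FF..........)
[3] append(b, 3) — a=1 b=0,2,3,4 (map FFFFF.......)
[4] truncate(b, 1) — a=1 b=0 (map FF..........)
[5] append(a, 3) — a=1,2,3,4 b=0 (map FFFFF.......)
[6] unlink(a) — b=0 (map F...........)

bitmap = F...........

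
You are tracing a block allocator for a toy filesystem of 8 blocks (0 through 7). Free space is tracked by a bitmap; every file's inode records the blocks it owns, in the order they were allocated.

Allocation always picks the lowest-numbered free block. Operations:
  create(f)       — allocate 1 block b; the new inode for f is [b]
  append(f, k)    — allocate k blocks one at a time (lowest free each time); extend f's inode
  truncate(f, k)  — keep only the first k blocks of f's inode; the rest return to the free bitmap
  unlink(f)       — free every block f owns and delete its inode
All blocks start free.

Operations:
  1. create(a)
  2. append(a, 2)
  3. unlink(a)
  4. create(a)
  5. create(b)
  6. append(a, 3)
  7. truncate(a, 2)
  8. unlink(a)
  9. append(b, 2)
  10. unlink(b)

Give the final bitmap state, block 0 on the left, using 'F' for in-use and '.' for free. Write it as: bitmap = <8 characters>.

bitmap = ........

  1. create(a)  ⇒  F.......  {a→[0]}
  2. append(a, 2)  ⇒  FFF.....  {a→[0, 1, 2]}
  3. unlink(a)  ⇒  ........  {}
  4. create(a)  ⇒  F.......  {a→[0]}
  5. create(b)  ⇒  FF......  {a→[0]; b→[1]}
  6. append(a, 3)  ⇒  FFFFF...  {a→[0, 2, 3, 4]; b→[1]}
  7. truncate(a, 2)  ⇒  FFF.....  {a→[0, 2]; b→[1]}
  8. unlink(a)  ⇒  .F......  {b→[1]}
  9. append(b, 2)  ⇒  FFF.....  {b→[1, 0, 2]}
  10. unlink(b)  ⇒  ........  {}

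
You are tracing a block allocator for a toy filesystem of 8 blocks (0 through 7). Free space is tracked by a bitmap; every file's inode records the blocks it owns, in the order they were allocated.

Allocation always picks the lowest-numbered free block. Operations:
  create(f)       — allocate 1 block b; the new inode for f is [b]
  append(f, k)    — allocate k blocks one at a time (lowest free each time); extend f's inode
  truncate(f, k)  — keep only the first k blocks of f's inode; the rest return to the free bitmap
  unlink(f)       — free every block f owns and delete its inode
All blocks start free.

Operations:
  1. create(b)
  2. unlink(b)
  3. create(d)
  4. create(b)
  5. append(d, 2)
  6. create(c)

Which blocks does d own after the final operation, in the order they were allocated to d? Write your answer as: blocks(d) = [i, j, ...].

after create(b) → b:[0]  free=[F.......]
after unlink(b) →   free=[........]
after create(d) → d:[0]  free=[F.......]
after create(b) → b:[1], d:[0]  free=[FF......]
after append(d, 2) → b:[1], d:[0, 2, 3]  free=[FFFF....]
after create(c) → b:[1], c:[4], d:[0, 2, 3]  free=[FFFFF...]

blocks(d) = [0, 2, 3]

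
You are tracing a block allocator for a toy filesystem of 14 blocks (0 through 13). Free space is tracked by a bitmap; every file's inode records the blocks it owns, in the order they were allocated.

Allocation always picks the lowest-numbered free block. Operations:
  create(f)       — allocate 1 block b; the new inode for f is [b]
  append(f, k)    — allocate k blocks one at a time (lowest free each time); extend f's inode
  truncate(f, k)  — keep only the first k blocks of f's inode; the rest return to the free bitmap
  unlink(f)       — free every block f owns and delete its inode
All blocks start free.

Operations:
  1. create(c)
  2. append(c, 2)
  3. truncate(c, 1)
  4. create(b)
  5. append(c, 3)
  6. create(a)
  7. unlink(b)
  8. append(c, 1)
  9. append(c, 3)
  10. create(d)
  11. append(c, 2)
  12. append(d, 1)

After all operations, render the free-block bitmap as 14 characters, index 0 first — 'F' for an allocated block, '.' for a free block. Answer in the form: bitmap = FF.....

create(c): bitmap=F............. | c=[0]
append(c, 2): bitmap=FFF........... | c=[0, 1, 2]
truncate(c, 1): bitmap=F............. | c=[0]
create(b): bitmap=FF............ | b=[1] c=[0]
append(c, 3): bitmap=FFFFF......... | b=[1] c=[0, 2, 3, 4]
create(a): bitmap=FFFFFF........ | a=[5] b=[1] c=[0, 2, 3, 4]
unlink(b): bitmap=F.FFFF........ | a=[5] c=[0, 2, 3, 4]
append(c, 1): bitmap=FFFFFF........ | a=[5] c=[0, 2, 3, 4, 1]
append(c, 3): bitmap=FFFFFFFFF..... | a=[5] c=[0, 2, 3, 4, 1, 6, 7, 8]
create(d): bitmap=FFFFFFFFFF.... | a=[5] c=[0, 2, 3, 4, 1, 6, 7, 8] d=[9]
append(c, 2): bitmap=FFFFFFFFFFFF.. | a=[5] c=[0, 2, 3, 4, 1, 6, 7, 8, 10, 11] d=[9]
append(d, 1): bitmap=FFFFFFFFFFFFF. | a=[5] c=[0, 2, 3, 4, 1, 6, 7, 8, 10, 11] d=[9, 12]

bitmap = FFFFFFFFFFFFF.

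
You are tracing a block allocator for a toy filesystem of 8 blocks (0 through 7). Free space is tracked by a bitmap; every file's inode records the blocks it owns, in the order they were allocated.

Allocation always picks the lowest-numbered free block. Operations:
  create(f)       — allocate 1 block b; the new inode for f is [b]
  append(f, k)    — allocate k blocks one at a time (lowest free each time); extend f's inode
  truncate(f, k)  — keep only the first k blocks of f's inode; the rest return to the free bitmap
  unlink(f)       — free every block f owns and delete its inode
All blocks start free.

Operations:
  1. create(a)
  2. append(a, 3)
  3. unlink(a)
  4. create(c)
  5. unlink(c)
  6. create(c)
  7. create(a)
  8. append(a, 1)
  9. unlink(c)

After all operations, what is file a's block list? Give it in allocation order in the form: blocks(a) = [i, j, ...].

create(a): bitmap=F....... | a=[0]
append(a, 3): bitmap=FFFF.... | a=[0, 1, 2, 3]
unlink(a): bitmap=........ | 
create(c): bitmap=F....... | c=[0]
unlink(c): bitmap=........ | 
create(c): bitmap=F....... | c=[0]
create(a): bitmap=FF...... | a=[1] c=[0]
append(a, 1): bitmap=FFF..... | a=[1, 2] c=[0]
unlink(c): bitmap=.FF..... | a=[1, 2]

blocks(a) = [1, 2]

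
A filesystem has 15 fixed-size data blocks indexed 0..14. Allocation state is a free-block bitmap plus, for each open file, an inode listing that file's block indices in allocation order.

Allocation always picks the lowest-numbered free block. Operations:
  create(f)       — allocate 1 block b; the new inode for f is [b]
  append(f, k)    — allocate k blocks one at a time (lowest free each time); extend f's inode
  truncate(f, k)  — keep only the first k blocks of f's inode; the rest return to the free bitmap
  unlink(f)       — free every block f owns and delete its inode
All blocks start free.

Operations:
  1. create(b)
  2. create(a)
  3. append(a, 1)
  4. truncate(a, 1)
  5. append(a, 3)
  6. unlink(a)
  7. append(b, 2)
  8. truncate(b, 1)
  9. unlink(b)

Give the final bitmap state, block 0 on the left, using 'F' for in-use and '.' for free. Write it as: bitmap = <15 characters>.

bitmap = ...............

[1] create(b) — b=0 (map F..............)
[2] create(a) — a=1 b=0 (map FF.............)
[3] append(a, 1) — a=1,2 b=0 (map FFF............)
[4] truncate(a, 1) — a=1 b=0 (map FF.............)
[5] append(a, 3) — a=1,2,3,4 b=0 (map FFFFF..........)
[6] unlink(a) — b=0 (map F..............)
[7] append(b, 2) — b=0,1,2 (map FFF............)
[8] truncate(b, 1) — b=0 (map F..............)
[9] unlink(b) —  (map ...............)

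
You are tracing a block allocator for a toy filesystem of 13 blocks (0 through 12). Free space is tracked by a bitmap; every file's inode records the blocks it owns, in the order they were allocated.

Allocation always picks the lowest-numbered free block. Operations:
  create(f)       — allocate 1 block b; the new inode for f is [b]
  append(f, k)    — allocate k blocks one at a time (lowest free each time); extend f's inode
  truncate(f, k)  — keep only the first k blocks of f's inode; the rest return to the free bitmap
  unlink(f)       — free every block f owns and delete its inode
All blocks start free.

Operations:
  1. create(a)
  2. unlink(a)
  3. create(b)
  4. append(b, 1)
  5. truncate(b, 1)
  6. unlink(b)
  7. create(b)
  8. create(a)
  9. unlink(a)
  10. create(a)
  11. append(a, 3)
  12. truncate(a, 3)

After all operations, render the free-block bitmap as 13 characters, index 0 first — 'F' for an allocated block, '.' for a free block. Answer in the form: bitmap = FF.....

bitmap = FFFF.........

after create(a) → a:[0]  free=[F............]
after unlink(a) →   free=[.............]
after create(b) → b:[0]  free=[F............]
after append(b, 1) → b:[0, 1]  free=[FF...........]
after truncate(b, 1) → b:[0]  free=[F............]
after unlink(b) →   free=[.............]
after create(b) → b:[0]  free=[F............]
after create(a) → a:[1], b:[0]  free=[FF...........]
after unlink(a) → b:[0]  free=[F............]
after create(a) → a:[1], b:[0]  free=[FF...........]
after append(a, 3) → a:[1, 2, 3, 4], b:[0]  free=[FFFFF........]
after truncate(a, 3) → a:[1, 2, 3], b:[0]  free=[FFFF.........]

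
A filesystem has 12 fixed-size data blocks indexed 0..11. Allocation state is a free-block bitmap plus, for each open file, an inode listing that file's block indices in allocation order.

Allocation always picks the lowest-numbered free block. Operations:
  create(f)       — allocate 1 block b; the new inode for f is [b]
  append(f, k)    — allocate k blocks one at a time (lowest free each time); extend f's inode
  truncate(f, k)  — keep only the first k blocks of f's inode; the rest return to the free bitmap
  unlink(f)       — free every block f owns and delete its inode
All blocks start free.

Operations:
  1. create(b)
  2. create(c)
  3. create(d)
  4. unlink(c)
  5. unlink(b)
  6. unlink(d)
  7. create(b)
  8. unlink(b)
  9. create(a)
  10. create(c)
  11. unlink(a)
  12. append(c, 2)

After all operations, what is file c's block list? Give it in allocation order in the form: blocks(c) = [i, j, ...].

  1. create(b)  ⇒  F...........  {b→[0]}
  2. create(c)  ⇒  FF..........  {b→[0]; c→[1]}
  3. create(d)  ⇒  FFF.........  {b→[0]; c→[1]; d→[2]}
  4. unlink(c)  ⇒  F.F.........  {b→[0]; d→[2]}
  5. unlink(b)  ⇒  ..F.........  {d→[2]}
  6. unlink(d)  ⇒  ............  {}
  7. create(b)  ⇒  F...........  {b→[0]}
  8. unlink(b)  ⇒  ............  {}
  9. create(a)  ⇒  F...........  {a→[0]}
  10. create(c)  ⇒  FF..........  {a→[0]; c→[1]}
  11. unlink(a)  ⇒  .F..........  {c→[1]}
  12. append(c, 2)  ⇒  FFF.........  {c→[1, 0, 2]}

blocks(c) = [1, 0, 2]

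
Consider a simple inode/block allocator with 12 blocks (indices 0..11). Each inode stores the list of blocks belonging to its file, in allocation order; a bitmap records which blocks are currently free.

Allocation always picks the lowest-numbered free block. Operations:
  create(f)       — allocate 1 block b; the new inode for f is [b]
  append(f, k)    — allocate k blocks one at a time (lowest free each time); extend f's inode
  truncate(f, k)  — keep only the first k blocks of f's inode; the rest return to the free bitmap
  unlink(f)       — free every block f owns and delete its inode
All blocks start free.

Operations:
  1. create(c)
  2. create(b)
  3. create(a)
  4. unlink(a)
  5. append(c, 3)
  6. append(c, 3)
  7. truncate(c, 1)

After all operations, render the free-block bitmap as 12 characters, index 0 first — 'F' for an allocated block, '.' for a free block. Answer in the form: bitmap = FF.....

bitmap = FF..........

create(c): bitmap=F........... | c=[0]
create(b): bitmap=FF.......... | b=[1] c=[0]
create(a): bitmap=FFF......... | a=[2] b=[1] c=[0]
unlink(a): bitmap=FF.......... | b=[1] c=[0]
append(c, 3): bitmap=FFFFF....... | b=[1] c=[0, 2, 3, 4]
append(c, 3): bitmap=FFFFFFFF.... | b=[1] c=[0, 2, 3, 4, 5, 6, 7]
truncate(c, 1): bitmap=FF.......... | b=[1] c=[0]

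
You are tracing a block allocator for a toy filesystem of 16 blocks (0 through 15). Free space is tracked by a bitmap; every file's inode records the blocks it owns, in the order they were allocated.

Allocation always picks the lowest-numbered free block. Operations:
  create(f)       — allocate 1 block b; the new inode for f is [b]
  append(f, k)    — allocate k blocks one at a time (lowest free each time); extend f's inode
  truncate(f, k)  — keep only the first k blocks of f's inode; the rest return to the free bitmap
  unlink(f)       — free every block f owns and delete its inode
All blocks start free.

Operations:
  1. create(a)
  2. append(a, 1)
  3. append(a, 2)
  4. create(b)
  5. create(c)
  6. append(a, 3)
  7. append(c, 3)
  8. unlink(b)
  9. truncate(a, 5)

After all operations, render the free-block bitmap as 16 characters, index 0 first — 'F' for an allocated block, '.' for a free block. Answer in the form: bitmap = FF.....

after create(a) → a:[0]  free=[F...............]
after append(a, 1) → a:[0, 1]  free=[FF..............]
after append(a, 2) → a:[0, 1, 2, 3]  free=[FFFF............]
after create(b) → a:[0, 1, 2, 3], b:[4]  free=[FFFFF...........]
after create(c) → a:[0, 1, 2, 3], b:[4], c:[5]  free=[FFFFFF..........]
after append(a, 3) → a:[0, 1, 2, 3, 6, 7, 8], b:[4], c:[5]  free=[FFFFFFFFF.......]
after append(c, 3) → a:[0, 1, 2, 3, 6, 7, 8], b:[4], c:[5, 9, 10, 11]  free=[FFFFFFFFFFFF....]
after unlink(b) → a:[0, 1, 2, 3, 6, 7, 8], c:[5, 9, 10, 11]  free=[FFFF.FFFFFFF....]
after truncate(a, 5) → a:[0, 1, 2, 3, 6], c:[5, 9, 10, 11]  free=[FFFF.FF..FFF....]

bitmap = FFFF.FF..FFF....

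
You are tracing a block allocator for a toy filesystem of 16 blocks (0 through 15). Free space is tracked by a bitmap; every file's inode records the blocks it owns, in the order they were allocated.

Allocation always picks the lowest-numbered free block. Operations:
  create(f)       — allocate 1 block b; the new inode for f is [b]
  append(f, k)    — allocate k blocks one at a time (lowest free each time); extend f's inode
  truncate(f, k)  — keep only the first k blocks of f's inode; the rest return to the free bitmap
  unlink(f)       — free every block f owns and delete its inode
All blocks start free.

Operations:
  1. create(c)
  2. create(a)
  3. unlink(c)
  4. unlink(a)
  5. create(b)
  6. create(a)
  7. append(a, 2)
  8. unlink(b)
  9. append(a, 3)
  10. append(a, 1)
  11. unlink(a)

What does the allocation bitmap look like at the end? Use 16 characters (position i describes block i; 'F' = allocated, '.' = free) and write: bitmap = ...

create(c): bitmap=F............... | c=[0]
create(a): bitmap=FF.............. | a=[1] c=[0]
unlink(c): bitmap=.F.............. | a=[1]
unlink(a): bitmap=................ | 
create(b): bitmap=F............... | b=[0]
create(a): bitmap=FF.............. | a=[1] b=[0]
append(a, 2): bitmap=FFFF............ | a=[1, 2, 3] b=[0]
unlink(b): bitmap=.FFF............ | a=[1, 2, 3]
append(a, 3): bitmap=FFFFFF.......... | a=[1, 2, 3, 0, 4, 5]
append(a, 1): bitmap=FFFFFFF......... | a=[1, 2, 3, 0, 4, 5, 6]
unlink(a): bitmap=................ | 

bitmap = ................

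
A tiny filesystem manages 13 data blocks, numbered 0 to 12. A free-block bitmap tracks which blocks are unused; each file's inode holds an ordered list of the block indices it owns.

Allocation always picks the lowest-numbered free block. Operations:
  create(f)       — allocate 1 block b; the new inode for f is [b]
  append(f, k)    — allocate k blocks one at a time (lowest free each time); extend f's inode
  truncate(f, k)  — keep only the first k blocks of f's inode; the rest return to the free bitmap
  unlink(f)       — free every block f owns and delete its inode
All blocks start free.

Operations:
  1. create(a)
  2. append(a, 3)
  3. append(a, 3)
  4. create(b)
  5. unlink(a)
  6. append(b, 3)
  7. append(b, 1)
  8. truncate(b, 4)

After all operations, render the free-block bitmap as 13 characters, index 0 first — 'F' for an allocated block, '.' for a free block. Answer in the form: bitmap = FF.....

[1] create(a) — a=0 (map F............)
[2] append(a, 3) — a=0,1,2,3 (map FFFF.........)
[3] append(a, 3) — a=0,1,2,3,4,5,6 (map FFFFFFF......)
[4] create(b) — a=0,1,2,3,4,5,6 b=7 (map FFFFFFFF.....)
[5] unlink(a) — b=7 (map .......F.....)
[6] append(b, 3) — b=7,0,1,2 (map FFF....F.....)
[7] append(b, 1) — b=7,0,1,2,3 (map FFFF...F.....)
[8] truncate(b, 4) — b=7,0,1,2 (map FFF....F.....)

bitmap = FFF....F.....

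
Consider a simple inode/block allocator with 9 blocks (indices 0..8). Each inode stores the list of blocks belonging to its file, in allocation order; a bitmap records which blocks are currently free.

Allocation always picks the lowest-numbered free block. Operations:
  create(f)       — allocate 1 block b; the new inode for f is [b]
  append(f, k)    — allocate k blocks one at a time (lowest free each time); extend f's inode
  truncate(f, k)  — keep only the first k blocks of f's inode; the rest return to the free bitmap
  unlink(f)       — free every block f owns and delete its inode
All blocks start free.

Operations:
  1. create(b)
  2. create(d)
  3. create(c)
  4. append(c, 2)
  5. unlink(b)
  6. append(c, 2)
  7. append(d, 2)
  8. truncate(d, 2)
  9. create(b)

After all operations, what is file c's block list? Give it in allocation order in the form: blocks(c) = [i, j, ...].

  1. create(b)  ⇒  F........  {b→[0]}
  2. create(d)  ⇒  FF.......  {b→[0]; d→[1]}
  3. create(c)  ⇒  FFF......  {b→[0]; c→[2]; d→[1]}
  4. append(c, 2)  ⇒  FFFFF....  {b→[0]; c→[2, 3, 4]; d→[1]}
  5. unlink(b)  ⇒  .FFFF....  {c→[2, 3, 4]; d→[1]}
  6. append(c, 2)  ⇒  FFFFFF...  {c→[2, 3, 4, 0, 5]; d→[1]}
  7. append(d, 2)  ⇒  FFFFFFFF.  {c→[2, 3, 4, 0, 5]; d→[1, 6, 7]}
  8. truncate(d, 2)  ⇒  FFFFFFF..  {c→[2, 3, 4, 0, 5]; d→[1, 6]}
  9. create(b)  ⇒  FFFFFFFF.  {b→[7]; c→[2, 3, 4, 0, 5]; d→[1, 6]}

blocks(c) = [2, 3, 4, 0, 5]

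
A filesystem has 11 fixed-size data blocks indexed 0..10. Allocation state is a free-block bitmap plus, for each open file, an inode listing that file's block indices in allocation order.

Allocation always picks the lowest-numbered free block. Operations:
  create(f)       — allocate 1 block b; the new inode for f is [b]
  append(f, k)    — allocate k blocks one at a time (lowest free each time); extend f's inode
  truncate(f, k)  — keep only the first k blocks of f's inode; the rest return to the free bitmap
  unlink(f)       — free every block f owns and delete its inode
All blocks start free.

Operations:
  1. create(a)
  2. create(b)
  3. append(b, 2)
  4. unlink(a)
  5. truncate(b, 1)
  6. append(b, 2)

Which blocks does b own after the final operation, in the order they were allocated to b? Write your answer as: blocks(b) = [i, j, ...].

after create(a) → a:[0]  free=[F..........]
after create(b) → a:[0], b:[1]  free=[FF.........]
after append(b, 2) → a:[0], b:[1, 2, 3]  free=[FFFF.......]
after unlink(a) → b:[1, 2, 3]  free=[.FFF.......]
after truncate(b, 1) → b:[1]  free=[.F.........]
after append(b, 2) → b:[1, 0, 2]  free=[FFF........]

blocks(b) = [1, 0, 2]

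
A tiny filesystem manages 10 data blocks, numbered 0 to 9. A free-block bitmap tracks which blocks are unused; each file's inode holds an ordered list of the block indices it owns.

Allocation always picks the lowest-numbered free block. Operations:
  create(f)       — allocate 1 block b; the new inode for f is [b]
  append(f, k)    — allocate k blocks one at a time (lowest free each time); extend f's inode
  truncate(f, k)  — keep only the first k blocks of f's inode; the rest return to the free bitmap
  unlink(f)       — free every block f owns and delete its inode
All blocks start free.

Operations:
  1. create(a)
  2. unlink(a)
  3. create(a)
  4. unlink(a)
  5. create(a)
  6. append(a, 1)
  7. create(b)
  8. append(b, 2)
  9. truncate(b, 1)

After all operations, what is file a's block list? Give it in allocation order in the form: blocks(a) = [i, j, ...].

blocks(a) = [0, 1]

create(a): bitmap=F......... | a=[0]
unlink(a): bitmap=.......... | 
create(a): bitmap=F......... | a=[0]
unlink(a): bitmap=.......... | 
create(a): bitmap=F......... | a=[0]
append(a, 1): bitmap=FF........ | a=[0, 1]
create(b): bitmap=FFF....... | a=[0, 1] b=[2]
append(b, 2): bitmap=FFFFF..... | a=[0, 1] b=[2, 3, 4]
truncate(b, 1): bitmap=FFF....... | a=[0, 1] b=[2]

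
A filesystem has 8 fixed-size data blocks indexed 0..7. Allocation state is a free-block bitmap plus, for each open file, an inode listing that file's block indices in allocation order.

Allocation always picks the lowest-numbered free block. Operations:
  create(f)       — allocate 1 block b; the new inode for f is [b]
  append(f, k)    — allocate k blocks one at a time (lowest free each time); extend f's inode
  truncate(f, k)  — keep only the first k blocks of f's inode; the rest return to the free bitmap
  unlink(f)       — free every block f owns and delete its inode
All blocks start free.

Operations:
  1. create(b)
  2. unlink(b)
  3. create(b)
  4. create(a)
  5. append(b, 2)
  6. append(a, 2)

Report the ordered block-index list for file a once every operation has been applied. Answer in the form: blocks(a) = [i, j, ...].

create(b): bitmap=F....... | b=[0]
unlink(b): bitmap=........ | 
create(b): bitmap=F....... | b=[0]
create(a): bitmap=FF...... | a=[1] b=[0]
append(b, 2): bitmap=FFFF.... | a=[1] b=[0, 2, 3]
append(a, 2): bitmap=FFFFFF.. | a=[1, 4, 5] b=[0, 2, 3]

blocks(a) = [1, 4, 5]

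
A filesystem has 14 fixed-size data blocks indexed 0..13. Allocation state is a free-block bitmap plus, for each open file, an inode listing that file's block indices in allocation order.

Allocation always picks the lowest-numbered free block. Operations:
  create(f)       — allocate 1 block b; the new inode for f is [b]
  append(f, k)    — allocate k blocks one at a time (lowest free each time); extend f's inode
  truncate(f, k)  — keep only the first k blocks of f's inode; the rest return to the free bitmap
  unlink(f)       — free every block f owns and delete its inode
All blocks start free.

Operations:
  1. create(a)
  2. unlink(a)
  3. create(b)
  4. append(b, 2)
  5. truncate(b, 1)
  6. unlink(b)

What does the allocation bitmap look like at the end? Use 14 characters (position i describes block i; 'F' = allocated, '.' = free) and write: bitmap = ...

bitmap = ..............

create(a): bitmap=F............. | a=[0]
unlink(a): bitmap=.............. | 
create(b): bitmap=F............. | b=[0]
append(b, 2): bitmap=FFF........... | b=[0, 1, 2]
truncate(b, 1): bitmap=F............. | b=[0]
unlink(b): bitmap=.............. | 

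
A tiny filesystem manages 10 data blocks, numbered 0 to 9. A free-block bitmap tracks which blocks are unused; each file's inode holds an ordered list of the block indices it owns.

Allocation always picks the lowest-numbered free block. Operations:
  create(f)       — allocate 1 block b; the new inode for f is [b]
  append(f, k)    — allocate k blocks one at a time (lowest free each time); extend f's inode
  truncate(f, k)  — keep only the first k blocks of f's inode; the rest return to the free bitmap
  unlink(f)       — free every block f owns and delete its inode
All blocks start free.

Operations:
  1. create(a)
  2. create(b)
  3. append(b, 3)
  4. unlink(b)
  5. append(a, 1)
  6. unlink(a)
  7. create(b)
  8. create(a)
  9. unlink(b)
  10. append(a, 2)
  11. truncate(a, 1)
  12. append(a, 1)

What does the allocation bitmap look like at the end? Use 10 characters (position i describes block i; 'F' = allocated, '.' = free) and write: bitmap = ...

  1. create(a)  ⇒  F.........  {a→[0]}
  2. create(b)  ⇒  FF........  {a→[0]; b→[1]}
  3. append(b, 3)  ⇒  FFFFF.....  {a→[0]; b→[1, 2, 3, 4]}
  4. unlink(b)  ⇒  F.........  {a→[0]}
  5. append(a, 1)  ⇒  FF........  {a→[0, 1]}
  6. unlink(a)  ⇒  ..........  {}
  7. create(b)  ⇒  F.........  {b→[0]}
  8. create(a)  ⇒  FF........  {a→[1]; b→[0]}
  9. unlink(b)  ⇒  .F........  {a→[1]}
  10. append(a, 2)  ⇒  FFF.......  {a→[1, 0, 2]}
  11. truncate(a, 1)  ⇒  .F........  {a→[1]}
  12. append(a, 1)  ⇒  FF........  {a→[1, 0]}

bitmap = FF........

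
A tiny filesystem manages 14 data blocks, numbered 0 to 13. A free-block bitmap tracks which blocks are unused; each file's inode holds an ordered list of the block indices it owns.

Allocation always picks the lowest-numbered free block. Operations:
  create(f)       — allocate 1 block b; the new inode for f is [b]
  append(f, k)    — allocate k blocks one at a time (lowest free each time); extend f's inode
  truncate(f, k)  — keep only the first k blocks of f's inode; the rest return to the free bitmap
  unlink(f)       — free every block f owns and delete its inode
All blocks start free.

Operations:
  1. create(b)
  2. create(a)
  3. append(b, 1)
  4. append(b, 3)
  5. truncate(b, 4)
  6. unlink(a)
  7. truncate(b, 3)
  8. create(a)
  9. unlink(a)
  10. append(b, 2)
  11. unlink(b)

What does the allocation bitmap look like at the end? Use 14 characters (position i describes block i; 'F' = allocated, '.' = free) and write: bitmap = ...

  1. create(b)  ⇒  F.............  {b→[0]}
  2. create(a)  ⇒  FF............  {a→[1]; b→[0]}
  3. append(b, 1)  ⇒  FFF...........  {a→[1]; b→[0, 2]}
  4. append(b, 3)  ⇒  FFFFFF........  {a→[1]; b→[0, 2, 3, 4, 5]}
  5. truncate(b, 4)  ⇒  FFFFF.........  {a→[1]; b→[0, 2, 3, 4]}
  6. unlink(a)  ⇒  F.FFF.........  {b→[0, 2, 3, 4]}
  7. truncate(b, 3)  ⇒  F.FF..........  {b→[0, 2, 3]}
  8. create(a)  ⇒  FFFF..........  {a→[1]; b→[0, 2, 3]}
  9. unlink(a)  ⇒  F.FF..........  {b→[0, 2, 3]}
  10. append(b, 2)  ⇒  FFFFF.........  {b→[0, 2, 3, 1, 4]}
  11. unlink(b)  ⇒  ..............  {}

bitmap = ..............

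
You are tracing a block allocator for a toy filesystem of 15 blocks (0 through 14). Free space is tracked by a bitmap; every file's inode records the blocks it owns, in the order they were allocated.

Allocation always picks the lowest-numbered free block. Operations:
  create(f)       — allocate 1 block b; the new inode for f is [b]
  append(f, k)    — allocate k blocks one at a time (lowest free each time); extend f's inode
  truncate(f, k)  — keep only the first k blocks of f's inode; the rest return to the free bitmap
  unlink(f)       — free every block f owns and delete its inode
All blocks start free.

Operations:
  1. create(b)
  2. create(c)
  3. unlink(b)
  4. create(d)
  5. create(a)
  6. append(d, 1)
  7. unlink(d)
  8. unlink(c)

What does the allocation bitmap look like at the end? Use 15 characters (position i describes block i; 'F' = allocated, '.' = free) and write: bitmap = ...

  1. create(b)  ⇒  F..............  {b→[0]}
  2. create(c)  ⇒  FF.............  {b→[0]; c→[1]}
  3. unlink(b)  ⇒  .F.............  {c→[1]}
  4. create(d)  ⇒  FF.............  {c→[1]; d→[0]}
  5. create(a)  ⇒  FFF............  {a→[2]; c→[1]; d→[0]}
  6. append(d, 1)  ⇒  FFFF...........  {a→[2]; c→[1]; d→[0, 3]}
  7. unlink(d)  ⇒  .FF............  {a→[2]; c→[1]}
  8. unlink(c)  ⇒  ..F............  {a→[2]}

bitmap = ..F............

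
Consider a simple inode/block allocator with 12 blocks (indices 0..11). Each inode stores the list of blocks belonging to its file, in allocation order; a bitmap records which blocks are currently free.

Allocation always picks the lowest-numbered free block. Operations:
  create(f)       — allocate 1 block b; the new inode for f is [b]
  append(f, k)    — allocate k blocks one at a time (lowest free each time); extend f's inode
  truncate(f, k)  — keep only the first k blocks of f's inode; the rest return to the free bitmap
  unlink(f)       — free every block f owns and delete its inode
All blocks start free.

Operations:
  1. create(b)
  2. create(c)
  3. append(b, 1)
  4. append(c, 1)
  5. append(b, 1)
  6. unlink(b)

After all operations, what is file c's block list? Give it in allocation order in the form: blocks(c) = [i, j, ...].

blocks(c) = [1, 3]

create(b): bitmap=F........... | b=[0]
create(c): bitmap=FF.......... | b=[0] c=[1]
append(b, 1): bitmap=FFF......... | b=[0, 2] c=[1]
append(c, 1): bitmap=FFFF........ | b=[0, 2] c=[1, 3]
append(b, 1): bitmap=FFFFF....... | b=[0, 2, 4] c=[1, 3]
unlink(b): bitmap=.F.F........ | c=[1, 3]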